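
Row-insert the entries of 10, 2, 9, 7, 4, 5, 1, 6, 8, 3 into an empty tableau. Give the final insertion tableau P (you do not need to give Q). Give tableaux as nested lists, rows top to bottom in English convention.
P = [[1, 3, 5, 6, 8], [2, 4], [7], [9], [10]]

Insert 10: appended to row 1. P = [[10]].
Insert 2: 2 bumps 10 from row 1; 10 starts row 2. P = [[2], [10]].
Insert 9: appended to row 1. P = [[2, 9], [10]].
Insert 7: 7 bumps 9 from row 1; 9 bumps 10 from row 2; 10 starts row 3. P = [[2, 7], [9], [10]].
Insert 4: 4 bumps 7 from row 1; 7 bumps 9 from row 2; 9 bumps 10 from row 3; 10 starts row 4. P = [[2, 4], [7], [9], [10]].
Insert 5: appended to row 1. P = [[2, 4, 5], [7], [9], [10]].
Insert 1: 1 bumps 2 from row 1; 2 bumps 7 from row 2; 7 bumps 9 from row 3; 9 bumps 10 from row 4; 10 starts row 5. P = [[1, 4, 5], [2], [7], [9], [10]].
Insert 6: appended to row 1. P = [[1, 4, 5, 6], [2], [7], [9], [10]].
Insert 8: appended to row 1. P = [[1, 4, 5, 6, 8], [2], [7], [9], [10]].
Insert 3: 3 bumps 4 from row 1; 4 appends to row 2. P = [[1, 3, 5, 6, 8], [2, 4], [7], [9], [10]].

So P = [[1, 3, 5, 6, 8], [2, 4], [7], [9], [10]].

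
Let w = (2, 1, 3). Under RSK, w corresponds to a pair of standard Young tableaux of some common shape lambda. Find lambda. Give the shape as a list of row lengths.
Row-insert each entry into an empty tableau.

After inserting 2: P = [[2]].
After inserting 1: P = [[1], [2]].
After inserting 3: P = [[1, 3], [2]].

The final insertion tableau P = [[1, 3], [2]] has shape [2, 1].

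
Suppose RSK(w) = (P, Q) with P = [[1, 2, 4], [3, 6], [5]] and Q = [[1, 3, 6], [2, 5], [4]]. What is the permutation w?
5 3 6 1 2 4

Reverse the RSK construction: for i from n down to 1, find the cell of Q containing i, remove the entry at that cell from P, and reverse-bump it up through P; the value ejected from row 1 is w(i).

Step i=6: Q has 6 at row 1, column 3; remove that cell from P, ejecting 4. So w(6) = 4. P is now [[1, 2], [3, 6], [5]].
Step i=5: Q has 5 at row 2, column 2; remove 6 from row 2 of P and reverse-bump: 6 enters row 1 and ejects 2. So w(5) = 2. P is now [[1, 6], [3], [5]].
Step i=4: Q has 4 at row 3, column 1; remove 5 from row 3 of P and reverse-bump: 5 enters row 2 and ejects 3; 3 enters row 1 and ejects 1. So w(4) = 1. P is now [[3, 6], [5]].
Step i=3: Q has 3 at row 1, column 2; remove that cell from P, ejecting 6. So w(3) = 6. P is now [[3], [5]].
Step i=2: Q has 2 at row 2, column 1; remove 5 from row 2 of P and reverse-bump: 5 enters row 1 and ejects 3. So w(2) = 3. P is now [[5]].
Step i=1: Q has 1 at row 1, column 1; remove that cell from P, ejecting 5. So w(1) = 5. P is now [].

So w = 5 3 6 1 2 4.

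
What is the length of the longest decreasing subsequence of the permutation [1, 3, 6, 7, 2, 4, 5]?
2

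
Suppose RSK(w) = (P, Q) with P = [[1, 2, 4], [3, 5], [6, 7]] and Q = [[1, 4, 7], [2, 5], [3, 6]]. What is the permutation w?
Reverse RSK: for i = n, n-1, ..., 1, locate i in Q, remove the corresponding corner cell from P, and reverse-bump its entry up through P; the value ejected from row 1 is w(i).

So w = 6 3 1 7 5 2 4.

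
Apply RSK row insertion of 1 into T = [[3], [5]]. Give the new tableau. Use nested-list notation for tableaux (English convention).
[[1], [3], [5]]

In row 1, 1 replaces 3 (the leftmost entry greater than 1); 3 is bumped to row 2. In row 2, 3 replaces 5 (the leftmost entry greater than 3); 5 is bumped to row 3. 5 starts a new row 3. The new tableau is [[1], [3], [5]].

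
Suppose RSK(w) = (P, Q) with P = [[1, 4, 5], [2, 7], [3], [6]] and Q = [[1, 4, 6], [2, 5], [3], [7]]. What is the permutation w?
6 3 2 7 4 5 1

Reverse the RSK construction: for i from n down to 1, find the cell of Q containing i, remove the entry at that cell from P, and reverse-bump it up through P; the value ejected from row 1 is w(i).

Step i=7: Q has 7 at row 4, column 1; remove 6 from row 4 of P and reverse-bump: 6 enters row 3 and ejects 3; 3 enters row 2 and ejects 2; 2 enters row 1 and ejects 1. So w(7) = 1. P is now [[2, 4, 5], [3, 7], [6]].
Step i=6: Q has 6 at row 1, column 3; remove that cell from P, ejecting 5. So w(6) = 5. P is now [[2, 4], [3, 7], [6]].
Step i=5: Q has 5 at row 2, column 2; remove 7 from row 2 of P and reverse-bump: 7 enters row 1 and ejects 4. So w(5) = 4. P is now [[2, 7], [3], [6]].
Step i=4: Q has 4 at row 1, column 2; remove that cell from P, ejecting 7. So w(4) = 7. P is now [[2], [3], [6]].
Step i=3: Q has 3 at row 3, column 1; remove 6 from row 3 of P and reverse-bump: 6 enters row 2 and ejects 3; 3 enters row 1 and ejects 2. So w(3) = 2. P is now [[3], [6]].
Step i=2: Q has 2 at row 2, column 1; remove 6 from row 2 of P and reverse-bump: 6 enters row 1 and ejects 3. So w(2) = 3. P is now [[6]].
Step i=1: Q has 1 at row 1, column 1; remove that cell from P, ejecting 6. So w(1) = 6. P is now [].

So w = 6 3 2 7 4 5 1.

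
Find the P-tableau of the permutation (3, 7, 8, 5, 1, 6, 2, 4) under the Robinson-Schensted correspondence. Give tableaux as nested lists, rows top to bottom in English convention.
After inserting 3: P = [[3]].
After inserting 7: P = [[3, 7]].
After inserting 8: P = [[3, 7, 8]].
After inserting 5: P = [[3, 5, 8], [7]].
After inserting 1: P = [[1, 5, 8], [3], [7]].
After inserting 6: P = [[1, 5, 6], [3, 8], [7]].
After inserting 2: P = [[1, 2, 6], [3, 5], [7, 8]].
After inserting 4: P = [[1, 2, 4], [3, 5, 6], [7, 8]].

So P = [[1, 2, 4], [3, 5, 6], [7, 8]].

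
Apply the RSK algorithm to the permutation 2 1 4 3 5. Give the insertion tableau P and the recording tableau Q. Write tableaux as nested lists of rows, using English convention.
P = [[1, 3, 5], [2, 4]], Q = [[1, 3, 5], [2, 4]]

Insert each entry of the permutation into P by Schensted row insertion, recording in Q the position of each new cell.

After inserting 2: P = [[2]].
After inserting 1: P = [[1], [2]].
After inserting 4: P = [[1, 4], [2]].
After inserting 3: P = [[1, 3], [2, 4]].
After inserting 5: P = [[1, 3, 5], [2, 4]].

So P = [[1, 3, 5], [2, 4]], Q = [[1, 3, 5], [2, 4]].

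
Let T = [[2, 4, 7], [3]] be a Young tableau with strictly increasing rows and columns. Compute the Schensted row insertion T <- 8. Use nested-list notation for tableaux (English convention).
8 is larger than every entry of row 1, so it is appended to row 1. The new tableau is [[2, 4, 7, 8], [3]].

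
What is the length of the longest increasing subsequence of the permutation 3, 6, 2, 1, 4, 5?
3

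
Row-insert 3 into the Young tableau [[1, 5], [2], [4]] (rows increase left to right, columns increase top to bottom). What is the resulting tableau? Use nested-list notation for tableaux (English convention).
[[1, 3], [2, 5], [4]]

In row 1, 3 replaces 5 (the leftmost entry greater than 3); 5 is bumped to row 2. 5 is appended to row 2. The new tableau is [[1, 3], [2, 5], [4]].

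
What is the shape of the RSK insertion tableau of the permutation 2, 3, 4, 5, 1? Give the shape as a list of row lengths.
Row-insert each entry into an empty tableau.

After inserting 2: P = [[2]].
After inserting 3: P = [[2, 3]].
After inserting 4: P = [[2, 3, 4]].
After inserting 5: P = [[2, 3, 4, 5]].
After inserting 1: P = [[1, 3, 4, 5], [2]].

The final insertion tableau P = [[1, 3, 4, 5], [2]] has shape [4, 1].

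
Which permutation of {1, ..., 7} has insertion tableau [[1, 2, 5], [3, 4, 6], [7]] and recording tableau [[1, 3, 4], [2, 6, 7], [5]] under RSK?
Reverse RSK: for i = n, n-1, ..., 1, locate i in Q, remove the corresponding corner cell from P, and reverse-bump its entry up through P; the value ejected from row 1 is w(i).

So w = 7 3 4 6 1 2 5.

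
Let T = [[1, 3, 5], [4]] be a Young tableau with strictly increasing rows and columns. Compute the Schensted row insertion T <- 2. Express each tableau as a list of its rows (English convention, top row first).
[[1, 2, 5], [3], [4]]

In row 1, 2 replaces 3 (the leftmost entry greater than 2); 3 is bumped to row 2. In row 2, 3 replaces 4 (the leftmost entry greater than 3); 4 is bumped to row 3. 4 starts a new row 3. The new tableau is [[1, 2, 5], [3], [4]].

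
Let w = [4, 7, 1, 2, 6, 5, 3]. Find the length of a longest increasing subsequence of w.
3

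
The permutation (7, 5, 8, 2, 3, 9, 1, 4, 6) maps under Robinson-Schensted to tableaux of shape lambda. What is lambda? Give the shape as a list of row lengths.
Row-insert each entry into an empty tableau.

After inserting 7: P = [[7]].
After inserting 5: P = [[5], [7]].
After inserting 8: P = [[5, 8], [7]].
After inserting 2: P = [[2, 8], [5], [7]].
After inserting 3: P = [[2, 3], [5, 8], [7]].
After inserting 9: P = [[2, 3, 9], [5, 8], [7]].
After inserting 1: P = [[1, 3, 9], [2, 8], [5], [7]].
After inserting 4: P = [[1, 3, 4], [2, 8, 9], [5], [7]].
After inserting 6: P = [[1, 3, 4, 6], [2, 8, 9], [5], [7]].

The final insertion tableau P = [[1, 3, 4, 6], [2, 8, 9], [5], [7]] has shape [4, 3, 1, 1].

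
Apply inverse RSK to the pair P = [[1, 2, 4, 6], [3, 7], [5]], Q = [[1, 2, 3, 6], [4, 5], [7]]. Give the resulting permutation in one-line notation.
1 5 7 3 4 6 2

Reverse RSK: for i = n, n-1, ..., 1, locate i in Q, remove the corresponding corner cell from P, and reverse-bump its entry up through P; the value ejected from row 1 is w(i).

So w = 1 5 7 3 4 6 2.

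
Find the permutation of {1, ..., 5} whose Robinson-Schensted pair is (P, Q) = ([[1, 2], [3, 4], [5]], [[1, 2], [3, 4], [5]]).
3 5 1 4 2

Reverse the RSK construction: for i from n down to 1, find the cell of Q containing i, remove the entry at that cell from P, and reverse-bump it up through P; the value ejected from row 1 is w(i).

Step i=5: Q has 5 at row 3, column 1; remove 5 from row 3 of P and reverse-bump: 5 enters row 2 and ejects 4; 4 enters row 1 and ejects 2. So w(5) = 2. P is now [[1, 4], [3, 5]].
Step i=4: Q has 4 at row 2, column 2; remove 5 from row 2 of P and reverse-bump: 5 enters row 1 and ejects 4. So w(4) = 4. P is now [[1, 5], [3]].
Step i=3: Q has 3 at row 2, column 1; remove 3 from row 2 of P and reverse-bump: 3 enters row 1 and ejects 1. So w(3) = 1. P is now [[3, 5]].
Step i=2: Q has 2 at row 1, column 2; remove that cell from P, ejecting 5. So w(2) = 5. P is now [[3]].
Step i=1: Q has 1 at row 1, column 1; remove that cell from P, ejecting 3. So w(1) = 3. P is now [].

So w = 3 5 1 4 2.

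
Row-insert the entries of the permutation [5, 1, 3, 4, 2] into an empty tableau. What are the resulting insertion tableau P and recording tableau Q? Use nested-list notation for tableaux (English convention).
Insert each entry of the permutation into P by Schensted row insertion, recording in Q the position of each new cell.

Insert 5: appended to row 1. P = [[5]].
Insert 1: 1 bumps 5 from row 1; 5 starts row 2. P = [[1], [5]].
Insert 3: appended to row 1. P = [[1, 3], [5]].
Insert 4: appended to row 1. P = [[1, 3, 4], [5]].
Insert 2: 2 bumps 3 from row 1; 3 bumps 5 from row 2; 5 starts row 3. P = [[1, 2, 4], [3], [5]].

So P = [[1, 2, 4], [3], [5]], Q = [[1, 3, 4], [2], [5]].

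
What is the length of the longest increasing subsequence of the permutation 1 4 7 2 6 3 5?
4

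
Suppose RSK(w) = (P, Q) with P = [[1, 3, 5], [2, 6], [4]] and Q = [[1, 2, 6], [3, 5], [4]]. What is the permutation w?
4 6 2 1 3 5

Reverse the RSK construction: for i from n down to 1, find the cell of Q containing i, remove the entry at that cell from P, and reverse-bump it up through P; the value ejected from row 1 is w(i).

Step i=6: Q has 6 at row 1, column 3; remove that cell from P, ejecting 5. So w(6) = 5. P is now [[1, 3], [2, 6], [4]].
Step i=5: Q has 5 at row 2, column 2; remove 6 from row 2 of P and reverse-bump: 6 enters row 1 and ejects 3. So w(5) = 3. P is now [[1, 6], [2], [4]].
Step i=4: Q has 4 at row 3, column 1; remove 4 from row 3 of P and reverse-bump: 4 enters row 2 and ejects 2; 2 enters row 1 and ejects 1. So w(4) = 1. P is now [[2, 6], [4]].
Step i=3: Q has 3 at row 2, column 1; remove 4 from row 2 of P and reverse-bump: 4 enters row 1 and ejects 2. So w(3) = 2. P is now [[4, 6]].
Step i=2: Q has 2 at row 1, column 2; remove that cell from P, ejecting 6. So w(2) = 6. P is now [[4]].
Step i=1: Q has 1 at row 1, column 1; remove that cell from P, ejecting 4. So w(1) = 4. P is now [].

So w = 4 6 2 1 3 5.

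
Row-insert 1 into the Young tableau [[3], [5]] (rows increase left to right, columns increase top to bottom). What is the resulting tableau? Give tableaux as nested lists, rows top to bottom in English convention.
In row 1, 1 replaces 3 (the leftmost entry greater than 1); 3 is bumped to row 2. In row 2, 3 replaces 5 (the leftmost entry greater than 3); 5 is bumped to row 3. 5 starts a new row 3. The new tableau is [[1], [3], [5]].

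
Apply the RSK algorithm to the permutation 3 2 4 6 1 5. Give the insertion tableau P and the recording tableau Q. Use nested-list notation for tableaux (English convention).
Insert each entry of the permutation into P by Schensted row insertion, recording in Q the position of each new cell.

Insert 3: appended to row 1. P = [[3]].
Insert 2: 2 bumps 3 from row 1; 3 starts row 2. P = [[2], [3]].
Insert 4: appended to row 1. P = [[2, 4], [3]].
Insert 6: appended to row 1. P = [[2, 4, 6], [3]].
Insert 1: 1 bumps 2 from row 1; 2 bumps 3 from row 2; 3 starts row 3. P = [[1, 4, 6], [2], [3]].
Insert 5: 5 bumps 6 from row 1; 6 appends to row 2. P = [[1, 4, 5], [2, 6], [3]].

So P = [[1, 4, 5], [2, 6], [3]], Q = [[1, 3, 4], [2, 6], [5]].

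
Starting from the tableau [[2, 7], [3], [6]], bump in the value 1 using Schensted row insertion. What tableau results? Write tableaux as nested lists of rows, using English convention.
In row 1, 1 replaces 2 (the leftmost entry greater than 1); 2 is bumped to row 2. In row 2, 2 replaces 3 (the leftmost entry greater than 2); 3 is bumped to row 3. In row 3, 3 replaces 6 (the leftmost entry greater than 3); 6 is bumped to row 4. 6 starts a new row 4. The new tableau is [[1, 7], [2], [3], [6]].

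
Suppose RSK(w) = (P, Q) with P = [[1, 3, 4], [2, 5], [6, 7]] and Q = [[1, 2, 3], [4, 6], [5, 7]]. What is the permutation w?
2 6 7 3 1 5 4

Reverse the RSK construction: for i from n down to 1, find the cell of Q containing i, remove the entry at that cell from P, and reverse-bump it up through P; the value ejected from row 1 is w(i).

Step i=7: Q has 7 at row 3, column 2; remove 7 from row 3 of P and reverse-bump: 7 enters row 2 and ejects 5; 5 enters row 1 and ejects 4. So w(7) = 4. P is now [[1, 3, 5], [2, 7], [6]].
Step i=6: Q has 6 at row 2, column 2; remove 7 from row 2 of P and reverse-bump: 7 enters row 1 and ejects 5. So w(6) = 5. P is now [[1, 3, 7], [2], [6]].
Step i=5: Q has 5 at row 3, column 1; remove 6 from row 3 of P and reverse-bump: 6 enters row 2 and ejects 2; 2 enters row 1 and ejects 1. So w(5) = 1. P is now [[2, 3, 7], [6]].
Step i=4: Q has 4 at row 2, column 1; remove 6 from row 2 of P and reverse-bump: 6 enters row 1 and ejects 3. So w(4) = 3. P is now [[2, 6, 7]].
Step i=3: Q has 3 at row 1, column 3; remove that cell from P, ejecting 7. So w(3) = 7. P is now [[2, 6]].
Step i=2: Q has 2 at row 1, column 2; remove that cell from P, ejecting 6. So w(2) = 6. P is now [[2]].
Step i=1: Q has 1 at row 1, column 1; remove that cell from P, ejecting 2. So w(1) = 2. P is now [].

So w = 2 6 7 3 1 5 4.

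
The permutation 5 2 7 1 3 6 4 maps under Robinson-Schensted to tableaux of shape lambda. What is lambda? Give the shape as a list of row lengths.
[3, 2, 2]

Row-insert each entry into an empty tableau.

After inserting 5: P = [[5]].
After inserting 2: P = [[2], [5]].
After inserting 7: P = [[2, 7], [5]].
After inserting 1: P = [[1, 7], [2], [5]].
After inserting 3: P = [[1, 3], [2, 7], [5]].
After inserting 6: P = [[1, 3, 6], [2, 7], [5]].
After inserting 4: P = [[1, 3, 4], [2, 6], [5, 7]].

The final insertion tableau P = [[1, 3, 4], [2, 6], [5, 7]] has shape [3, 2, 2].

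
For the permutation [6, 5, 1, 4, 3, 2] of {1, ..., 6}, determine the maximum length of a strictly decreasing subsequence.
5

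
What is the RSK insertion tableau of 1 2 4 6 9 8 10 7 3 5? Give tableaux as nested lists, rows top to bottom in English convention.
P = [[1, 2, 3, 5, 7, 10], [4, 6], [8], [9]]

After inserting 1: P = [[1]].
After inserting 2: P = [[1, 2]].
After inserting 4: P = [[1, 2, 4]].
After inserting 6: P = [[1, 2, 4, 6]].
After inserting 9: P = [[1, 2, 4, 6, 9]].
After inserting 8: P = [[1, 2, 4, 6, 8], [9]].
After inserting 10: P = [[1, 2, 4, 6, 8, 10], [9]].
After inserting 7: P = [[1, 2, 4, 6, 7, 10], [8], [9]].
After inserting 3: P = [[1, 2, 3, 6, 7, 10], [4], [8], [9]].
After inserting 5: P = [[1, 2, 3, 5, 7, 10], [4, 6], [8], [9]].

So P = [[1, 2, 3, 5, 7, 10], [4, 6], [8], [9]].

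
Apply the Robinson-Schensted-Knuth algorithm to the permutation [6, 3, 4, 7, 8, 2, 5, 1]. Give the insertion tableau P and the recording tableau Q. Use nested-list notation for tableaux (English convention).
Insert each entry of the permutation into P by Schensted row insertion, recording in Q the position of each new cell.

Insert 6: appended to row 1. P = [[6]].
Insert 3: 3 bumps 6 from row 1; 6 starts row 2. P = [[3], [6]].
Insert 4: appended to row 1. P = [[3, 4], [6]].
Insert 7: appended to row 1. P = [[3, 4, 7], [6]].
Insert 8: appended to row 1. P = [[3, 4, 7, 8], [6]].
Insert 2: 2 bumps 3 from row 1; 3 bumps 6 from row 2; 6 starts row 3. P = [[2, 4, 7, 8], [3], [6]].
Insert 5: 5 bumps 7 from row 1; 7 appends to row 2. P = [[2, 4, 5, 8], [3, 7], [6]].
Insert 1: 1 bumps 2 from row 1; 2 bumps 3 from row 2; 3 bumps 6 from row 3; 6 starts row 4. P = [[1, 4, 5, 8], [2, 7], [3], [6]].

So P = [[1, 4, 5, 8], [2, 7], [3], [6]], Q = [[1, 3, 4, 5], [2, 7], [6], [8]].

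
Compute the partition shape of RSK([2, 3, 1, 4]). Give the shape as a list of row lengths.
[3, 1]

Row-insert each entry into an empty tableau.

After inserting 2: P = [[2]].
After inserting 3: P = [[2, 3]].
After inserting 1: P = [[1, 3], [2]].
After inserting 4: P = [[1, 3, 4], [2]].

The final insertion tableau P = [[1, 3, 4], [2]] has shape [3, 1].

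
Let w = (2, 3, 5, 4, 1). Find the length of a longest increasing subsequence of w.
3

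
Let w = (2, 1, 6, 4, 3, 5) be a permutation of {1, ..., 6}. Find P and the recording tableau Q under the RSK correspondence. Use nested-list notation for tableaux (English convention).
P = [[1, 3, 5], [2, 4], [6]], Q = [[1, 3, 6], [2, 4], [5]]

Insert each entry of the permutation into P by Schensted row insertion, recording in Q the position of each new cell.

Insert 2: appended to row 1. P = [[2]].
Insert 1: 1 bumps 2 from row 1; 2 starts row 2. P = [[1], [2]].
Insert 6: appended to row 1. P = [[1, 6], [2]].
Insert 4: 4 bumps 6 from row 1; 6 appends to row 2. P = [[1, 4], [2, 6]].
Insert 3: 3 bumps 4 from row 1; 4 bumps 6 from row 2; 6 starts row 3. P = [[1, 3], [2, 4], [6]].
Insert 5: appended to row 1. P = [[1, 3, 5], [2, 4], [6]].

So P = [[1, 3, 5], [2, 4], [6]], Q = [[1, 3, 6], [2, 4], [5]].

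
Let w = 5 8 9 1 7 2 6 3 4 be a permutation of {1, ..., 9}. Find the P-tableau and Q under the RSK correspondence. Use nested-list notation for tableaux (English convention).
P = [[1, 2, 3, 4], [5, 6, 9], [7], [8]], Q = [[1, 2, 3, 9], [4, 5, 7], [6], [8]]

Insert each entry of the permutation into P by Schensted row insertion, recording in Q the position of each new cell.

Insert 5: appended to row 1. P = [[5]].
Insert 8: appended to row 1. P = [[5, 8]].
Insert 9: appended to row 1. P = [[5, 8, 9]].
Insert 1: 1 bumps 5 from row 1; 5 starts row 2. P = [[1, 8, 9], [5]].
Insert 7: 7 bumps 8 from row 1; 8 appends to row 2. P = [[1, 7, 9], [5, 8]].
Insert 2: 2 bumps 7 from row 1; 7 bumps 8 from row 2; 8 starts row 3. P = [[1, 2, 9], [5, 7], [8]].
Insert 6: 6 bumps 9 from row 1; 9 appends to row 2. P = [[1, 2, 6], [5, 7, 9], [8]].
Insert 3: 3 bumps 6 from row 1; 6 bumps 7 from row 2; 7 bumps 8 from row 3; 8 starts row 4. P = [[1, 2, 3], [5, 6, 9], [7], [8]].
Insert 4: appended to row 1. P = [[1, 2, 3, 4], [5, 6, 9], [7], [8]].

So P = [[1, 2, 3, 4], [5, 6, 9], [7], [8]], Q = [[1, 2, 3, 9], [4, 5, 7], [6], [8]].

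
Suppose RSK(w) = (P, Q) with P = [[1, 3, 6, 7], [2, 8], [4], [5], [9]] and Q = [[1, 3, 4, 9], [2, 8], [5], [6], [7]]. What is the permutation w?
9 2 5 8 4 3 1 6 7

Reverse the RSK construction: for i from n down to 1, find the cell of Q containing i, remove the entry at that cell from P, and reverse-bump it up through P; the value ejected from row 1 is w(i).

Step i=9: Q has 9 at row 1, column 4; remove that cell from P, ejecting 7. So w(9) = 7. P is now [[1, 3, 6], [2, 8], [4], [5], [9]].
Step i=8: Q has 8 at row 2, column 2; remove 8 from row 2 of P and reverse-bump: 8 enters row 1 and ejects 6. So w(8) = 6. P is now [[1, 3, 8], [2], [4], [5], [9]].
Step i=7: Q has 7 at row 5, column 1; remove 9 from row 5 of P and reverse-bump: 9 enters row 4 and ejects 5; 5 enters row 3 and ejects 4; 4 enters row 2 and ejects 2; 2 enters row 1 and ejects 1. So w(7) = 1. P is now [[2, 3, 8], [4], [5], [9]].
Step i=6: Q has 6 at row 4, column 1; remove 9 from row 4 of P and reverse-bump: 9 enters row 3 and ejects 5; 5 enters row 2 and ejects 4; 4 enters row 1 and ejects 3. So w(6) = 3. P is now [[2, 4, 8], [5], [9]].
Step i=5: Q has 5 at row 3, column 1; remove 9 from row 3 of P and reverse-bump: 9 enters row 2 and ejects 5; 5 enters row 1 and ejects 4. So w(5) = 4. P is now [[2, 5, 8], [9]].
Step i=4: Q has 4 at row 1, column 3; remove that cell from P, ejecting 8. So w(4) = 8. P is now [[2, 5], [9]].
Step i=3: Q has 3 at row 1, column 2; remove that cell from P, ejecting 5. So w(3) = 5. P is now [[2], [9]].
Step i=2: Q has 2 at row 2, column 1; remove 9 from row 2 of P and reverse-bump: 9 enters row 1 and ejects 2. So w(2) = 2. P is now [[9]].
Step i=1: Q has 1 at row 1, column 1; remove that cell from P, ejecting 9. So w(1) = 9. P is now [].

So w = 9 2 5 8 4 3 1 6 7.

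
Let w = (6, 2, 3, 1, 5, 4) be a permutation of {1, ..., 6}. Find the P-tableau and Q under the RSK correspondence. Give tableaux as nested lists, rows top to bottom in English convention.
Insert each entry of the permutation into P by Schensted row insertion, recording in Q the position of each new cell.

Insert 6: appended to row 1. P = [[6]], Q = [[1]].
Insert 2: 2 bumps 6 from row 1; 6 starts row 2. P = [[2], [6]], Q = [[1], [2]].
Insert 3: appended to row 1. P = [[2, 3], [6]], Q = [[1, 3], [2]].
Insert 1: 1 bumps 2 from row 1; 2 bumps 6 from row 2; 6 starts row 3. P = [[1, 3], [2], [6]], Q = [[1, 3], [2], [4]].
Insert 5: appended to row 1. P = [[1, 3, 5], [2], [6]], Q = [[1, 3, 5], [2], [4]].
Insert 4: 4 bumps 5 from row 1; 5 appends to row 2. P = [[1, 3, 4], [2, 5], [6]], Q = [[1, 3, 5], [2, 6], [4]].

So P = [[1, 3, 4], [2, 5], [6]], Q = [[1, 3, 5], [2, 6], [4]].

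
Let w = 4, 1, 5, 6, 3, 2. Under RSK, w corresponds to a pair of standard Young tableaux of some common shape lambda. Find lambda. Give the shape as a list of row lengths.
[3, 2, 1]

Row-insert each entry into an empty tableau.

After inserting 4: P = [[4]].
After inserting 1: P = [[1], [4]].
After inserting 5: P = [[1, 5], [4]].
After inserting 6: P = [[1, 5, 6], [4]].
After inserting 3: P = [[1, 3, 6], [4, 5]].
After inserting 2: P = [[1, 2, 6], [3, 5], [4]].

The final insertion tableau P = [[1, 2, 6], [3, 5], [4]] has shape [3, 2, 1].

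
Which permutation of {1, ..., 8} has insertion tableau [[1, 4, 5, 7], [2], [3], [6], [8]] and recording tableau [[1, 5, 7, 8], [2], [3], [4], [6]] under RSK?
8 6 3 2 4 1 5 7

Reverse the RSK construction: for i from n down to 1, find the cell of Q containing i, remove the entry at that cell from P, and reverse-bump it up through P; the value ejected from row 1 is w(i).

Step i=8: Q has 8 at row 1, column 4; remove that cell from P, ejecting 7. So w(8) = 7. P is now [[1, 4, 5], [2], [3], [6], [8]].
Step i=7: Q has 7 at row 1, column 3; remove that cell from P, ejecting 5. So w(7) = 5. P is now [[1, 4], [2], [3], [6], [8]].
Step i=6: Q has 6 at row 5, column 1; remove 8 from row 5 of P and reverse-bump: 8 enters row 4 and ejects 6; 6 enters row 3 and ejects 3; 3 enters row 2 and ejects 2; 2 enters row 1 and ejects 1. So w(6) = 1. P is now [[2, 4], [3], [6], [8]].
Step i=5: Q has 5 at row 1, column 2; remove that cell from P, ejecting 4. So w(5) = 4. P is now [[2], [3], [6], [8]].
Step i=4: Q has 4 at row 4, column 1; remove 8 from row 4 of P and reverse-bump: 8 enters row 3 and ejects 6; 6 enters row 2 and ejects 3; 3 enters row 1 and ejects 2. So w(4) = 2. P is now [[3], [6], [8]].
Step i=3: Q has 3 at row 3, column 1; remove 8 from row 3 of P and reverse-bump: 8 enters row 2 and ejects 6; 6 enters row 1 and ejects 3. So w(3) = 3. P is now [[6], [8]].
Step i=2: Q has 2 at row 2, column 1; remove 8 from row 2 of P and reverse-bump: 8 enters row 1 and ejects 6. So w(2) = 6. P is now [[8]].
Step i=1: Q has 1 at row 1, column 1; remove that cell from P, ejecting 8. So w(1) = 8. P is now [].

So w = 8 6 3 2 4 1 5 7.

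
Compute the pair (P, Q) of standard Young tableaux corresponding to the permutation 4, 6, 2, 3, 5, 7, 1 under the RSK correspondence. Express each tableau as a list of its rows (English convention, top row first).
P = [[1, 3, 5, 7], [2, 6], [4]], Q = [[1, 2, 5, 6], [3, 4], [7]]

Insert each entry of the permutation into P by Schensted row insertion, recording in Q the position of each new cell.

Insert 4: appended to row 1. P = [[4]].
Insert 6: appended to row 1. P = [[4, 6]].
Insert 2: 2 bumps 4 from row 1; 4 starts row 2. P = [[2, 6], [4]].
Insert 3: 3 bumps 6 from row 1; 6 appends to row 2. P = [[2, 3], [4, 6]].
Insert 5: appended to row 1. P = [[2, 3, 5], [4, 6]].
Insert 7: appended to row 1. P = [[2, 3, 5, 7], [4, 6]].
Insert 1: 1 bumps 2 from row 1; 2 bumps 4 from row 2; 4 starts row 3. P = [[1, 3, 5, 7], [2, 6], [4]].

So P = [[1, 3, 5, 7], [2, 6], [4]], Q = [[1, 2, 5, 6], [3, 4], [7]].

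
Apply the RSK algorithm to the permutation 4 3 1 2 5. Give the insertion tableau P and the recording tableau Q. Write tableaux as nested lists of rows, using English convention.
P = [[1, 2, 5], [3], [4]], Q = [[1, 4, 5], [2], [3]]

Insert each entry of the permutation into P by Schensted row insertion, recording in Q the position of each new cell.

After inserting 4: P = [[4]].
After inserting 3: P = [[3], [4]].
After inserting 1: P = [[1], [3], [4]].
After inserting 2: P = [[1, 2], [3], [4]].
After inserting 5: P = [[1, 2, 5], [3], [4]].

So P = [[1, 2, 5], [3], [4]], Q = [[1, 4, 5], [2], [3]].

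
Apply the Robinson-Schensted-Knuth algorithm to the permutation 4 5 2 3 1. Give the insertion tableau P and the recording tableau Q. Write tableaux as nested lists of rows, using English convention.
P = [[1, 3], [2, 5], [4]], Q = [[1, 2], [3, 4], [5]]

Insert each entry of the permutation into P by Schensted row insertion, recording in Q the position of each new cell.

After inserting 4: P = [[4]].
After inserting 5: P = [[4, 5]].
After inserting 2: P = [[2, 5], [4]].
After inserting 3: P = [[2, 3], [4, 5]].
After inserting 1: P = [[1, 3], [2, 5], [4]].

So P = [[1, 3], [2, 5], [4]], Q = [[1, 2], [3, 4], [5]].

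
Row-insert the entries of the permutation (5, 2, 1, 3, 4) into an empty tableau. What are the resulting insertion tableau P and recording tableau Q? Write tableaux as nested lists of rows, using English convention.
P = [[1, 3, 4], [2], [5]], Q = [[1, 4, 5], [2], [3]]

Insert each entry of the permutation into P by Schensted row insertion, recording in Q the position of each new cell.

After inserting 5: P = [[5]].
After inserting 2: P = [[2], [5]].
After inserting 1: P = [[1], [2], [5]].
After inserting 3: P = [[1, 3], [2], [5]].
After inserting 4: P = [[1, 3, 4], [2], [5]].

So P = [[1, 3, 4], [2], [5]], Q = [[1, 4, 5], [2], [3]].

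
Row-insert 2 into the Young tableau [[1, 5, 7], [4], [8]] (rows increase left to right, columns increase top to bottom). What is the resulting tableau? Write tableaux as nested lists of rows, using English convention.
In row 1, 2 replaces 5 (the leftmost entry greater than 2); 5 is bumped to row 2. 5 is appended to row 2. The new tableau is [[1, 2, 7], [4, 5], [8]].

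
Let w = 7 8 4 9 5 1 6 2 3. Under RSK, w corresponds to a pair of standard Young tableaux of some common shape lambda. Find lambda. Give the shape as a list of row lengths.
[3, 3, 3]

Row-insert each entry into an empty tableau.

After inserting 7: P = [[7]].
After inserting 8: P = [[7, 8]].
After inserting 4: P = [[4, 8], [7]].
After inserting 9: P = [[4, 8, 9], [7]].
After inserting 5: P = [[4, 5, 9], [7, 8]].
After inserting 1: P = [[1, 5, 9], [4, 8], [7]].
After inserting 6: P = [[1, 5, 6], [4, 8, 9], [7]].
After inserting 2: P = [[1, 2, 6], [4, 5, 9], [7, 8]].
After inserting 3: P = [[1, 2, 3], [4, 5, 6], [7, 8, 9]].

The final insertion tableau P = [[1, 2, 3], [4, 5, 6], [7, 8, 9]] has shape [3, 3, 3].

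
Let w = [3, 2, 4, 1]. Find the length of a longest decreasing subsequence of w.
3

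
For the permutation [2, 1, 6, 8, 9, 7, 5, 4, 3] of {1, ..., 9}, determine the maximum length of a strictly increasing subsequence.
4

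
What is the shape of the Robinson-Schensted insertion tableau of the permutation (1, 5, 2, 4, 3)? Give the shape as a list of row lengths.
[3, 1, 1]

Row-insert each entry into an empty tableau.

After inserting 1: P = [[1]].
After inserting 5: P = [[1, 5]].
After inserting 2: P = [[1, 2], [5]].
After inserting 4: P = [[1, 2, 4], [5]].
After inserting 3: P = [[1, 2, 3], [4], [5]].

The final insertion tableau P = [[1, 2, 3], [4], [5]] has shape [3, 1, 1].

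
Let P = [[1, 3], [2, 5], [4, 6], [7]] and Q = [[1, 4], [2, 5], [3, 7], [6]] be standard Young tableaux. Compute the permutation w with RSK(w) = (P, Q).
7 4 2 6 5 1 3

Reverse the RSK construction: for i from n down to 1, find the cell of Q containing i, remove the entry at that cell from P, and reverse-bump it up through P; the value ejected from row 1 is w(i).

Step i=7: Q has 7 at row 3, column 2; remove 6 from row 3 of P and reverse-bump: 6 enters row 2 and ejects 5; 5 enters row 1 and ejects 3. So w(7) = 3. P is now [[1, 5], [2, 6], [4], [7]].
Step i=6: Q has 6 at row 4, column 1; remove 7 from row 4 of P and reverse-bump: 7 enters row 3 and ejects 4; 4 enters row 2 and ejects 2; 2 enters row 1 and ejects 1. So w(6) = 1. P is now [[2, 5], [4, 6], [7]].
Step i=5: Q has 5 at row 2, column 2; remove 6 from row 2 of P and reverse-bump: 6 enters row 1 and ejects 5. So w(5) = 5. P is now [[2, 6], [4], [7]].
Step i=4: Q has 4 at row 1, column 2; remove that cell from P, ejecting 6. So w(4) = 6. P is now [[2], [4], [7]].
Step i=3: Q has 3 at row 3, column 1; remove 7 from row 3 of P and reverse-bump: 7 enters row 2 and ejects 4; 4 enters row 1 and ejects 2. So w(3) = 2. P is now [[4], [7]].
Step i=2: Q has 2 at row 2, column 1; remove 7 from row 2 of P and reverse-bump: 7 enters row 1 and ejects 4. So w(2) = 4. P is now [[7]].
Step i=1: Q has 1 at row 1, column 1; remove that cell from P, ejecting 7. So w(1) = 7. P is now [].

So w = 7 4 2 6 5 1 3.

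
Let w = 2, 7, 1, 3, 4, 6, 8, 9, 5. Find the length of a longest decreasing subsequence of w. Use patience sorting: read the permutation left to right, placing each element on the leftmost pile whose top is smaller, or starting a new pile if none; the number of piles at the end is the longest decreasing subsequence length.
3

2: new pile. tops = [2]
7: onto pile 1 (replacing 2). tops = [7]
1: new pile. tops = [7, 1]
3: onto pile 2 (replacing 1). tops = [7, 3]
4: onto pile 2 (replacing 3). tops = [7, 4]
6: onto pile 2 (replacing 4). tops = [7, 6]
8: onto pile 1 (replacing 7). tops = [8, 6]
9: onto pile 1 (replacing 8). tops = [9, 6]
5: new pile. tops = [9, 6, 5]

3 piles, so the longest decreasing subsequence has length 3.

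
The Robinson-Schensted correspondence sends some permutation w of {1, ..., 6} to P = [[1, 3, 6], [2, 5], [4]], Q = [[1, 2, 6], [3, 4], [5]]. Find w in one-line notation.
Reverse RSK: for i = n, n-1, ..., 1, locate i in Q, remove the corresponding corner cell from P, and reverse-bump its entry up through P; the value ejected from row 1 is w(i).

So w = 4 5 2 3 1 6.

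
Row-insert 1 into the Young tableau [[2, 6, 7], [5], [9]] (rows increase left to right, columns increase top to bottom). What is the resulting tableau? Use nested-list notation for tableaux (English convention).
[[1, 6, 7], [2], [5], [9]]

In row 1, 1 replaces 2 (the leftmost entry greater than 1); 2 is bumped to row 2. In row 2, 2 replaces 5 (the leftmost entry greater than 2); 5 is bumped to row 3. In row 3, 5 replaces 9 (the leftmost entry greater than 5); 9 is bumped to row 4. 9 starts a new row 4. The new tableau is [[1, 6, 7], [2], [5], [9]].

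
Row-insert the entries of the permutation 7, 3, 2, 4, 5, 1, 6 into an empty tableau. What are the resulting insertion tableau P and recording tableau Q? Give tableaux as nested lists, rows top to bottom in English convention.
Insert each entry of the permutation into P by Schensted row insertion, recording in Q the position of each new cell.

After inserting 7: P = [[7]].
After inserting 3: P = [[3], [7]].
After inserting 2: P = [[2], [3], [7]].
After inserting 4: P = [[2, 4], [3], [7]].
After inserting 5: P = [[2, 4, 5], [3], [7]].
After inserting 1: P = [[1, 4, 5], [2], [3], [7]].
After inserting 6: P = [[1, 4, 5, 6], [2], [3], [7]].

So P = [[1, 4, 5, 6], [2], [3], [7]], Q = [[1, 4, 5, 7], [2], [3], [6]].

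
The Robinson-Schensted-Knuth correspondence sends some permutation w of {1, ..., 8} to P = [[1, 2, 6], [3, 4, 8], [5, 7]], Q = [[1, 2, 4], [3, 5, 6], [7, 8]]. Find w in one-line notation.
Reverse the RSK construction: for i from n down to 1, find the cell of Q containing i, remove the entry at that cell from P, and reverse-bump it up through P; the value ejected from row 1 is w(i).

Step i=8: Q has 8 at row 3, column 2; remove 7 from row 3 of P and reverse-bump: 7 enters row 2 and ejects 4; 4 enters row 1 and ejects 2. So w(8) = 2. P is now [[1, 4, 6], [3, 7, 8], [5]].
Step i=7: Q has 7 at row 3, column 1; remove 5 from row 3 of P and reverse-bump: 5 enters row 2 and ejects 3; 3 enters row 1 and ejects 1. So w(7) = 1. P is now [[3, 4, 6], [5, 7, 8]].
Step i=6: Q has 6 at row 2, column 3; remove 8 from row 2 of P and reverse-bump: 8 enters row 1 and ejects 6. So w(6) = 6. P is now [[3, 4, 8], [5, 7]].
Step i=5: Q has 5 at row 2, column 2; remove 7 from row 2 of P and reverse-bump: 7 enters row 1 and ejects 4. So w(5) = 4. P is now [[3, 7, 8], [5]].
Step i=4: Q has 4 at row 1, column 3; remove that cell from P, ejecting 8. So w(4) = 8. P is now [[3, 7], [5]].
Step i=3: Q has 3 at row 2, column 1; remove 5 from row 2 of P and reverse-bump: 5 enters row 1 and ejects 3. So w(3) = 3. P is now [[5, 7]].
Step i=2: Q has 2 at row 1, column 2; remove that cell from P, ejecting 7. So w(2) = 7. P is now [[5]].
Step i=1: Q has 1 at row 1, column 1; remove that cell from P, ejecting 5. So w(1) = 5. P is now [].

So w = 5 7 3 8 4 6 1 2.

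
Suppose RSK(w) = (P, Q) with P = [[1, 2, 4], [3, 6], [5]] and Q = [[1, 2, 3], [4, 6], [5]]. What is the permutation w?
1 5 6 3 2 4

Reverse the RSK construction: for i from n down to 1, find the cell of Q containing i, remove the entry at that cell from P, and reverse-bump it up through P; the value ejected from row 1 is w(i).

Step i=6: Q has 6 at row 2, column 2; remove 6 from row 2 of P and reverse-bump: 6 enters row 1 and ejects 4. So w(6) = 4. P is now [[1, 2, 6], [3], [5]].
Step i=5: Q has 5 at row 3, column 1; remove 5 from row 3 of P and reverse-bump: 5 enters row 2 and ejects 3; 3 enters row 1 and ejects 2. So w(5) = 2. P is now [[1, 3, 6], [5]].
Step i=4: Q has 4 at row 2, column 1; remove 5 from row 2 of P and reverse-bump: 5 enters row 1 and ejects 3. So w(4) = 3. P is now [[1, 5, 6]].
Step i=3: Q has 3 at row 1, column 3; remove that cell from P, ejecting 6. So w(3) = 6. P is now [[1, 5]].
Step i=2: Q has 2 at row 1, column 2; remove that cell from P, ejecting 5. So w(2) = 5. P is now [[1]].
Step i=1: Q has 1 at row 1, column 1; remove that cell from P, ejecting 1. So w(1) = 1. P is now [].

So w = 1 5 6 3 2 4.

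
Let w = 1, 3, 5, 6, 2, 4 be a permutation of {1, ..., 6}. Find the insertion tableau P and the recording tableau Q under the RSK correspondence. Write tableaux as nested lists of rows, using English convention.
P = [[1, 2, 4, 6], [3, 5]], Q = [[1, 2, 3, 4], [5, 6]]

Insert each entry of the permutation into P by Schensted row insertion, recording in Q the position of each new cell.

Insert 1: appended to row 1. P = [[1]], Q = [[1]].
Insert 3: appended to row 1. P = [[1, 3]], Q = [[1, 2]].
Insert 5: appended to row 1. P = [[1, 3, 5]], Q = [[1, 2, 3]].
Insert 6: appended to row 1. P = [[1, 3, 5, 6]], Q = [[1, 2, 3, 4]].
Insert 2: 2 bumps 3 from row 1; 3 starts row 2. P = [[1, 2, 5, 6], [3]], Q = [[1, 2, 3, 4], [5]].
Insert 4: 4 bumps 5 from row 1; 5 appends to row 2. P = [[1, 2, 4, 6], [3, 5]], Q = [[1, 2, 3, 4], [5, 6]].

So P = [[1, 2, 4, 6], [3, 5]], Q = [[1, 2, 3, 4], [5, 6]].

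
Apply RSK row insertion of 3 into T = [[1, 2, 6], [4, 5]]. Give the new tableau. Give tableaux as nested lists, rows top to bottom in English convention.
[[1, 2, 3], [4, 5, 6]]

In row 1, 3 replaces 6 (the leftmost entry greater than 3); 6 is bumped to row 2. 6 is appended to row 2. The new tableau is [[1, 2, 3], [4, 5, 6]].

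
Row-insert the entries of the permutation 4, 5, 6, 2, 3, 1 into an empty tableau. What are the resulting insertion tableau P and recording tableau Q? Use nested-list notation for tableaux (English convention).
P = [[1, 3, 6], [2, 5], [4]], Q = [[1, 2, 3], [4, 5], [6]]

Insert each entry of the permutation into P by Schensted row insertion, recording in Q the position of each new cell.

Insert 4: appended to row 1. P = [[4]], Q = [[1]].
Insert 5: appended to row 1. P = [[4, 5]], Q = [[1, 2]].
Insert 6: appended to row 1. P = [[4, 5, 6]], Q = [[1, 2, 3]].
Insert 2: 2 bumps 4 from row 1; 4 starts row 2. P = [[2, 5, 6], [4]], Q = [[1, 2, 3], [4]].
Insert 3: 3 bumps 5 from row 1; 5 appends to row 2. P = [[2, 3, 6], [4, 5]], Q = [[1, 2, 3], [4, 5]].
Insert 1: 1 bumps 2 from row 1; 2 bumps 4 from row 2; 4 starts row 3. P = [[1, 3, 6], [2, 5], [4]], Q = [[1, 2, 3], [4, 5], [6]].

So P = [[1, 3, 6], [2, 5], [4]], Q = [[1, 2, 3], [4, 5], [6]].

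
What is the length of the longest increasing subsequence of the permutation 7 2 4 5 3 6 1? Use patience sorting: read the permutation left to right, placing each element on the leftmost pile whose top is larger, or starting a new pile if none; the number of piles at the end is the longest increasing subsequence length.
4

7: new pile. tops = [7]
2: onto pile 1 (replacing 7). tops = [2]
4: new pile. tops = [2, 4]
5: new pile. tops = [2, 4, 5]
3: onto pile 2 (replacing 4). tops = [2, 3, 5]
6: new pile. tops = [2, 3, 5, 6]
1: onto pile 1 (replacing 2). tops = [1, 3, 5, 6]

4 piles, so the longest increasing subsequence has length 4.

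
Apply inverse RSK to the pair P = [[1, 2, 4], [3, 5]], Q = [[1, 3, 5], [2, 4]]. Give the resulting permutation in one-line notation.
3 1 5 2 4

Reverse the RSK construction: for i from n down to 1, find the cell of Q containing i, remove the entry at that cell from P, and reverse-bump it up through P; the value ejected from row 1 is w(i).

Step i=5: Q has 5 at row 1, column 3; remove that cell from P, ejecting 4. So w(5) = 4. P is now [[1, 2], [3, 5]].
Step i=4: Q has 4 at row 2, column 2; remove 5 from row 2 of P and reverse-bump: 5 enters row 1 and ejects 2. So w(4) = 2. P is now [[1, 5], [3]].
Step i=3: Q has 3 at row 1, column 2; remove that cell from P, ejecting 5. So w(3) = 5. P is now [[1], [3]].
Step i=2: Q has 2 at row 2, column 1; remove 3 from row 2 of P and reverse-bump: 3 enters row 1 and ejects 1. So w(2) = 1. P is now [[3]].
Step i=1: Q has 1 at row 1, column 1; remove that cell from P, ejecting 3. So w(1) = 3. P is now [].

So w = 3 1 5 2 4.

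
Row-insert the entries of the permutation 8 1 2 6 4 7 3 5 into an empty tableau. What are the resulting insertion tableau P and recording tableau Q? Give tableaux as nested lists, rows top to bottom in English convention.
Insert each entry of the permutation into P by Schensted row insertion, recording in Q the position of each new cell.

Insert 8: appended to row 1. P = [[8]], Q = [[1]].
Insert 1: 1 bumps 8 from row 1; 8 starts row 2. P = [[1], [8]], Q = [[1], [2]].
Insert 2: appended to row 1. P = [[1, 2], [8]], Q = [[1, 3], [2]].
Insert 6: appended to row 1. P = [[1, 2, 6], [8]], Q = [[1, 3, 4], [2]].
Insert 4: 4 bumps 6 from row 1; 6 bumps 8 from row 2; 8 starts row 3. P = [[1, 2, 4], [6], [8]], Q = [[1, 3, 4], [2], [5]].
Insert 7: appended to row 1. P = [[1, 2, 4, 7], [6], [8]], Q = [[1, 3, 4, 6], [2], [5]].
Insert 3: 3 bumps 4 from row 1; 4 bumps 6 from row 2; 6 bumps 8 from row 3; 8 starts row 4. P = [[1, 2, 3, 7], [4], [6], [8]], Q = [[1, 3, 4, 6], [2], [5], [7]].
Insert 5: 5 bumps 7 from row 1; 7 appends to row 2. P = [[1, 2, 3, 5], [4, 7], [6], [8]], Q = [[1, 3, 4, 6], [2, 8], [5], [7]].

So P = [[1, 2, 3, 5], [4, 7], [6], [8]], Q = [[1, 3, 4, 6], [2, 8], [5], [7]].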